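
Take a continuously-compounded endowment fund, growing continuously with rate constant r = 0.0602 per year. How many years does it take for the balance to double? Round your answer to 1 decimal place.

doubling time = ln(2) / |r| = 0.69315 / 0.0602

doubling time ≈ 11.5 years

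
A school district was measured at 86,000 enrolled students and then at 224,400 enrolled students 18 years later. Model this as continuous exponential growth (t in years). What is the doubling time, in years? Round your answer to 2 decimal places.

r = ln(224400/86000) / 18 = ln(2.6093) / 18 ≈ 0.053282 per year
doubling time = ln 2 / |r| = 0.69315 / 0.053282

doubling time ≈ 13.01 years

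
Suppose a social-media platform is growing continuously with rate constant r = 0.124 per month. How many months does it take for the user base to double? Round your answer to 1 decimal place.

doubling time ≈ 5.6 months

doubling time = ln(2) / |r| = 0.69315 / 0.124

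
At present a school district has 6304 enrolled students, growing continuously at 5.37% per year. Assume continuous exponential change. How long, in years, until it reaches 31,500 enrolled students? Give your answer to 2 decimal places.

t ≈ 29.96 years

31500 = 6304 · e^(0.0537·t)
t = ln(31500/6304) / 0.0537 = ln(4.99683) / 0.0537 = 1.6088 / 0.0537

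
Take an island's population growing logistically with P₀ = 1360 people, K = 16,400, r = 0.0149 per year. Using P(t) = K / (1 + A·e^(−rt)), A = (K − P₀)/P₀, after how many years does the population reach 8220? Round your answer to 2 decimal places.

t ≈ 161.62 years

A = (16400 − 1360)/1360 = 11.05882
8220 = 16400/(1 + 11.05882·e^(−0.0149t)) → 1 + 11.05882·e^(−0.0149t) = 1.99513
e^(−0.0149t) = 0.089986 → t = ln(11.1129)/0.0149 = 2.40811/0.0149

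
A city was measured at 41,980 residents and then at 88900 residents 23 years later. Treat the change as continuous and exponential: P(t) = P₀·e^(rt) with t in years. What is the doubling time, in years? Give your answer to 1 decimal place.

r = ln(88900/41980) / 23 = ln(2.11768) / 23 ≈ 0.032623 per year
doubling time = ln 2 / |r| = 0.69315 / 0.032623

doubling time ≈ 21.2 years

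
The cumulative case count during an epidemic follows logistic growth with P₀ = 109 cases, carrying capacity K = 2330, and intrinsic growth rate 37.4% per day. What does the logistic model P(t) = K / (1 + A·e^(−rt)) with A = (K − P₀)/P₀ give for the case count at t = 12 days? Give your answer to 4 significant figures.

≈ 1,896 cases

A = (2330 − 109)/109 = 20.37615
P(12) = 2330 / (1 + 20.37615·e^(−0.374·12)) = 2330 / (1 + 20.37615·0.011243)
= 2330 / 1.22909 ≈ 1895.71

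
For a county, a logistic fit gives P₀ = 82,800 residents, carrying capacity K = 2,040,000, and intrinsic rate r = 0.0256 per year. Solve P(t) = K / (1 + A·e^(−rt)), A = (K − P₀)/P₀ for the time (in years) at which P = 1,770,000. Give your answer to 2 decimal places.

A = (2040000 − 82800)/82800 = 23.63768
1770000 = 2040000/(1 + 23.63768·e^(−0.0256t)) → 1 + 23.63768·e^(−0.0256t) = 1.15254
e^(−0.0256t) = 0.006453 → t = ln(154.95813)/0.0256 = 5.04315/0.0256

t ≈ 197.00 years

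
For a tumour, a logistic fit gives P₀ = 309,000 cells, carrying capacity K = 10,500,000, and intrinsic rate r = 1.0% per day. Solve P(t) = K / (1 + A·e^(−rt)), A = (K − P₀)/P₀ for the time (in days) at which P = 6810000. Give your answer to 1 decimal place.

t ≈ 410.9 days

A = (10500000 − 309000)/309000 = 32.98058
6810000 = 10500000/(1 + 32.98058·e^(−0.01t)) → 1 + 32.98058·e^(−0.01t) = 1.54185
e^(−0.01t) = 0.016429 → t = ln(60.8666)/0.01 = 4.10868/0.01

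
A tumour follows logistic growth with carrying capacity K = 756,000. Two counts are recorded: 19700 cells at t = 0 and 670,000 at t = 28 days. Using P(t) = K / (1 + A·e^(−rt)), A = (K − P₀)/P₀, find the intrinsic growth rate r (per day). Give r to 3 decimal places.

A = (756000 − 19700)/19700 = 37.37563
670000 = 756000/(1 + 37.37563·e^(−r·28)) → e^(−28r) = (1.12836 − 1)/37.37563 = 0.003434
r = −ln(0.003434)/28 = 5.67395/28

r ≈ 0.203 per day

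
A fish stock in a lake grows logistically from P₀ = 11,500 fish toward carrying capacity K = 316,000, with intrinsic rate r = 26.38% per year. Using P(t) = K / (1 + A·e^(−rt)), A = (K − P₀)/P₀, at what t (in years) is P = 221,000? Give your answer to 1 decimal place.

A = (316000 − 11500)/11500 = 26.47826
221000 = 316000/(1 + 26.47826·e^(−0.2638t)) → 1 + 26.47826·e^(−0.2638t) = 1.42986
e^(−0.2638t) = 0.016235 → t = ln(61.5968)/0.2638 = 4.12061/0.2638

t ≈ 15.6 years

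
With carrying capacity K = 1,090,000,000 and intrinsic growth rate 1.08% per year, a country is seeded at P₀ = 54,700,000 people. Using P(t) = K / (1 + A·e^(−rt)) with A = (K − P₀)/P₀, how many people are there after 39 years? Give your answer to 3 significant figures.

A = (1090000000 − 54700000)/54700000 = 18.92687
P(39) = 1090000000 / (1 + 18.92687·e^(−0.0108·39)) = 1090000000 / (1 + 18.92687·0.656259)
= 1090000000 / 13.42093 ≈ 81216439.16

≈ 81,200,000 people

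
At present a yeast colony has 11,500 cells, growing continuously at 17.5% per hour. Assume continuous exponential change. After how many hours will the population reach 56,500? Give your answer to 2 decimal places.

t ≈ 9.10 hours

56500 = 11500 · e^(0.175·t)
t = ln(56500/11500) / 0.175 = ln(4.91304) / 0.175 = 1.59189 / 0.175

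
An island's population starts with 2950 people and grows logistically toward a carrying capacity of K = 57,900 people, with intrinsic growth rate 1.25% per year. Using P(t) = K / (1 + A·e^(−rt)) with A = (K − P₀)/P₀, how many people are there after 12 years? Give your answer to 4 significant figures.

≈ 3,399 people

A = (57900 − 2950)/2950 = 18.62712
P(12) = 57900 / (1 + 18.62712·e^(−0.0125·12)) = 57900 / (1 + 18.62712·0.860708)
= 57900 / 17.03251 ≈ 3399.38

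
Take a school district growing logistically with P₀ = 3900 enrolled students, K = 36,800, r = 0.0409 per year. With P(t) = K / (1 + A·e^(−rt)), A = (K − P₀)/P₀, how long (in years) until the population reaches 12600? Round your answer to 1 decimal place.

t ≈ 36.2 years

A = (36800 − 3900)/3900 = 8.4359
12600 = 36800/(1 + 8.4359·e^(−0.0409t)) → 1 + 8.4359·e^(−0.0409t) = 2.92063
e^(−0.0409t) = 0.227674 → t = ln(4.39224)/0.0409 = 1.47984/0.0409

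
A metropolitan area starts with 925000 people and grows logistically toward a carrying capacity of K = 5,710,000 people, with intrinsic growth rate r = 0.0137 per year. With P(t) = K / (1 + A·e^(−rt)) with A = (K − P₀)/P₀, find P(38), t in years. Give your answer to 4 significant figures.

A = (5710000 − 925000)/925000 = 5.17297
P(38) = 5710000 / (1 + 5.17297·e^(−0.0137·38)) = 5710000 / (1 + 5.17297·0.594164)
= 5710000 / 4.07359 ≈ 1401710.62

≈ 1,402,000 people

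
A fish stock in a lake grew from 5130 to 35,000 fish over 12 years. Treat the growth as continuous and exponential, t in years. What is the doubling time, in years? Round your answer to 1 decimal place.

r = ln(35000/5130) / 12 = ln(6.82261) / 12 ≈ 0.16002 per year
doubling time = ln 2 / |r| = 0.69315 / 0.16002

doubling time ≈ 4.3 years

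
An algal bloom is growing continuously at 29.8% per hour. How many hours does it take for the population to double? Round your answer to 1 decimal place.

doubling time = ln(2) / |r| = 0.69315 / 0.298

doubling time ≈ 2.3 hours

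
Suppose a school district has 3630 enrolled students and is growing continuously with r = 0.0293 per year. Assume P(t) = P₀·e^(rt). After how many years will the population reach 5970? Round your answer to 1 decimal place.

t ≈ 17.0 years

5970 = 3630 · e^(0.0293·t)
t = ln(5970/3630) / 0.0293 = ln(1.64463) / 0.0293 = 0.49751 / 0.0293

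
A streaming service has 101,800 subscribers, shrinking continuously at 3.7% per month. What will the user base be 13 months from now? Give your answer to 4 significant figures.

≈ 62,930 subscribers

P(13) = 101800 · e^(-0.037·13) = 101800 · e^(-0.481)
= 101800 · 0.61816 ≈ 62929.19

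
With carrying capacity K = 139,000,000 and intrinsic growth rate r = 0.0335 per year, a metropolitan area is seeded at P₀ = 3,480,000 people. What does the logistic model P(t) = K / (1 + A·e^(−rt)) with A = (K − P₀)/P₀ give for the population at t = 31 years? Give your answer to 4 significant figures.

A = (139000000 − 3480000)/3480000 = 38.94253
P(31) = 139000000 / (1 + 38.94253·e^(−0.0335·31)) = 139000000 / (1 + 38.94253·0.353985)
= 139000000 / 14.78508 ≈ 9401368.71

≈ 9,401,000 people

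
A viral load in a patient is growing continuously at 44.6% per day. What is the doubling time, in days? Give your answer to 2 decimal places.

doubling time = ln(2) / |r| = 0.69315 / 0.446

doubling time ≈ 1.55 days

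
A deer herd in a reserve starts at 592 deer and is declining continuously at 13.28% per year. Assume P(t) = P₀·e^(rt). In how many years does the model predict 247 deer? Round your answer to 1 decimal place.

247 = 592 · e^(-0.1328·t)
t = ln(247/592) / -0.1328 = ln(0.41723) / -0.1328 = -0.87412 / -0.1328

t ≈ 6.6 years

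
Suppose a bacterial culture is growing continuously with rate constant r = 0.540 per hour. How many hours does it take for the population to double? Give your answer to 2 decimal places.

doubling time = ln(2) / |r| = 0.69315 / 0.54

doubling time ≈ 1.28 hours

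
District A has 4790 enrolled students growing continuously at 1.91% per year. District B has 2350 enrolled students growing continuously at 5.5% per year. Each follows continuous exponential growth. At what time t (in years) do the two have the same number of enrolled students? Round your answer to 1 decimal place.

t ≈ 19.8 years

4790·e^(0.0191t) = 2350·e^(0.055t)
4790/2350 = e^((0.055 − 0.0191)t) → ln(2.0383) = 0.0359·t
t = 0.71212 / 0.0359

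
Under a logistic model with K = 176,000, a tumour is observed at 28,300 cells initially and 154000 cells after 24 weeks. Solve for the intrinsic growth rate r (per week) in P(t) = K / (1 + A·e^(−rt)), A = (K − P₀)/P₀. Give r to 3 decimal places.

r ≈ 0.150 per week

A = (176000 − 28300)/28300 = 5.21908
154000 = 176000/(1 + 5.21908·e^(−r·24)) → e^(−24r) = (1.14286 − 1)/5.21908 = 0.027372
r = −ln(0.027372)/24 = 3.59823/24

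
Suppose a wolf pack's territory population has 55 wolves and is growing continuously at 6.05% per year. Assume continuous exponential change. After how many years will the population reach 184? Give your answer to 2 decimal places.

t ≈ 19.96 years

184 = 55 · e^(0.0605·t)
t = ln(184/55) / 0.0605 = ln(3.34545) / 0.0605 = 1.2076 / 0.0605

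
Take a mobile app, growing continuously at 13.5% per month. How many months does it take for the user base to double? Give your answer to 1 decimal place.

doubling time ≈ 5.1 months

doubling time = ln(2) / |r| = 0.69315 / 0.135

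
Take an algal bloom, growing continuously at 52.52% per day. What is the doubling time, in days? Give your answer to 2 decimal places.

doubling time ≈ 1.32 days

doubling time = ln(2) / |r| = 0.69315 / 0.5252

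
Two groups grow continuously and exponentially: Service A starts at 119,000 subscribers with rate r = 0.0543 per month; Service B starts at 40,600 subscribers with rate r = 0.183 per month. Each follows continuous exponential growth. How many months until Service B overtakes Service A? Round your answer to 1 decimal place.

t ≈ 8.4 months

119000·e^(0.0543t) = 40600·e^(0.183t)
119000/40600 = e^((0.183 − 0.0543)t) → ln(2.93103) = 0.1287·t
t = 1.07536 / 0.1287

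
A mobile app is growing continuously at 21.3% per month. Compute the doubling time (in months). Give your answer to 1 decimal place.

doubling time = ln(2) / |r| = 0.69315 / 0.213

doubling time ≈ 3.3 months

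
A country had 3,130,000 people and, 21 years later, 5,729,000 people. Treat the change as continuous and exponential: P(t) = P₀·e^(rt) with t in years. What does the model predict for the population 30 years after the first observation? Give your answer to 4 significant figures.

r = ln(5729000/3130000) / 21 ≈ 0.028786 per year
P(30) = 3130000 · e^(0.028786·30) = 3130000 · 2.37164 ≈ 7423241.7

≈ 7,423,000 people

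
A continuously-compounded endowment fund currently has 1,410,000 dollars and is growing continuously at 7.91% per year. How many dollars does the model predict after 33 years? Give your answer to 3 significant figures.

≈ 19,200,000 dollars

P(33) = 1410000 · e^(0.0791·33) = 1410000 · e^(2.6103)
= 1410000 · 13.60313 ≈ 19180414.96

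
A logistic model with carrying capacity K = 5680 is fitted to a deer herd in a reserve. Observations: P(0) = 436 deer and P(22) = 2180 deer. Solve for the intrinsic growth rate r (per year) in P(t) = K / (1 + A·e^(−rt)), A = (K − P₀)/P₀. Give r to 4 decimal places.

A = (5680 − 436)/436 = 12.02752
2180 = 5680/(1 + 12.02752·e^(−r·22)) → e^(−22r) = (2.6055 − 1)/12.02752 = 0.133486
r = −ln(0.133486)/22 = 2.01376/22

r ≈ 0.0915 per year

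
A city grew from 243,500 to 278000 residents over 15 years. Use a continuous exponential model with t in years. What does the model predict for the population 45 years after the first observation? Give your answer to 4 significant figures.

r = ln(278000/243500) / 15 ≈ 0.008834 per year
P(45) = 243500 · e^(0.008834·45) = 243500 · 1.48812 ≈ 362356.83

≈ 362,400 residents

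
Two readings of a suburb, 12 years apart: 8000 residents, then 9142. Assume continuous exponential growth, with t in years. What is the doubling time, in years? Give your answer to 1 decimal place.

doubling time ≈ 62.3 years

r = ln(9142/8000) / 12 = ln(1.14275) / 12 ≈ 0.01112 per year
doubling time = ln 2 / |r| = 0.69315 / 0.01112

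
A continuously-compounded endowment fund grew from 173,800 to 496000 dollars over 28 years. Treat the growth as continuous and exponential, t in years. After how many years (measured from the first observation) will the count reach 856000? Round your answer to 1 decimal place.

t ≈ 42.6 years

r = ln(496000/173800) / 28 ≈ 0.037453 per year
t = ln(856000/173800) / r = 1.59437 / 0.037453 ≈ 42.57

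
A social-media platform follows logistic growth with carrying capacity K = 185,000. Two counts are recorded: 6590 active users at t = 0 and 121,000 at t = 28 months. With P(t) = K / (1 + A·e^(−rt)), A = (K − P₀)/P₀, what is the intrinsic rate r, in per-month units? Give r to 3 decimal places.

r ≈ 0.141 per month

A = (185000 − 6590)/6590 = 27.07284
121000 = 185000/(1 + 27.07284·e^(−r·28)) → e^(−28r) = (1.52893 − 1)/27.07284 = 0.019537
r = −ln(0.019537)/28 = 3.93544/28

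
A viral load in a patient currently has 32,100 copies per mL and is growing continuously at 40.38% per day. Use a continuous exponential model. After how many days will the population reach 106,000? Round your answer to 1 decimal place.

106000 = 32100 · e^(0.4038·t)
t = ln(106000/32100) / 0.4038 = ln(3.30218) / 0.4038 = 1.19458 / 0.4038

t ≈ 3.0 days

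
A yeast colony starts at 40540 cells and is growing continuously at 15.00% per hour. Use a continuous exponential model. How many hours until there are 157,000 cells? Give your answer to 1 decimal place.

t ≈ 9.0 hours

157000 = 40540 · e^(0.15·t)
t = ln(157000/40540) / 0.15 = ln(3.87272) / 0.15 = 1.35396 / 0.15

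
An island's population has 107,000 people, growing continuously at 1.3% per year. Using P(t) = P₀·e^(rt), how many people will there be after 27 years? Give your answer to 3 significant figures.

≈ 152,000 people

P(27) = 107000 · e^(0.013·27) = 107000 · e^(0.351)
= 107000 · 1.42049 ≈ 151992.14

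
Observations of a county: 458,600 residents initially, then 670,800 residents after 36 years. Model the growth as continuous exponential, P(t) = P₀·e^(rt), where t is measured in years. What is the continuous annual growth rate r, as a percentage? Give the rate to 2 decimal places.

r ≈ 1.06% per year

670800 = 458600 · e^(r·36)
e^(36r) = 670800/458600 = 1.46271
r = ln(1.46271) / 36 = 0.38029 / 36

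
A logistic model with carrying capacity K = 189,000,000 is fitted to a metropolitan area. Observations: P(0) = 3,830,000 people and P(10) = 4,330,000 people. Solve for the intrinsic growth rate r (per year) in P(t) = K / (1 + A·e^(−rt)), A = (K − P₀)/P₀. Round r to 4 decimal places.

r ≈ 0.0125 per year

A = (189000000 − 3830000)/3830000 = 48.34726
4330000 = 189000000/(1 + 48.34726·e^(−r·10)) → e^(−10r) = (43.64896 − 1)/48.34726 = 0.882138
r = −ln(0.882138)/10 = 0.12541/10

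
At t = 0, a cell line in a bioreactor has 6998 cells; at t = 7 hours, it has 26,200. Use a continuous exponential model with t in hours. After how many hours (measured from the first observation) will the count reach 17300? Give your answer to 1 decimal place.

r = ln(26200/6998) / 7 ≈ 0.188591 per hour
t = ln(17300/6998) / r = 0.90508 / 0.188591 ≈ 4.799

t ≈ 4.8 hours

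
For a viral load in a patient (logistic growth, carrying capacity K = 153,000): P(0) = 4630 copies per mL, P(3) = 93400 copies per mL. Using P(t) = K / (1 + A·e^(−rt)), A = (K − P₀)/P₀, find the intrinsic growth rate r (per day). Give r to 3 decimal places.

A = (153000 − 4630)/4630 = 32.04536
93400 = 153000/(1 + 32.04536·e^(−r·3)) → e^(−3r) = (1.63812 − 1)/32.04536 = 0.019913
r = −ln(0.019913)/3 = 3.91639/3

r ≈ 1.305 per day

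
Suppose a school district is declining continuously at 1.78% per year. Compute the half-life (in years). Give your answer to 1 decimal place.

half-life ≈ 38.9 years

half-life = ln(2) / |r| = 0.69315 / 0.0178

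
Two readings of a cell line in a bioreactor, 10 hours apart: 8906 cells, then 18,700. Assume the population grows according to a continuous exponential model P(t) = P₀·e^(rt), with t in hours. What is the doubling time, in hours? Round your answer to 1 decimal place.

doubling time ≈ 9.3 hours

r = ln(18700/8906) / 10 = ln(2.09971) / 10 ≈ 0.07418 per hour
doubling time = ln 2 / |r| = 0.69315 / 0.07418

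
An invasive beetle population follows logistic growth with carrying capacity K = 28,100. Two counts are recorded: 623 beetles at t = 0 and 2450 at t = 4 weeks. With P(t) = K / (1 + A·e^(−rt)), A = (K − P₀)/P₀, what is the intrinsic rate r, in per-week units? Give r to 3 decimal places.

r ≈ 0.360 per week

A = (28100 − 623)/623 = 44.10433
2450 = 28100/(1 + 44.10433·e^(−r·4)) → e^(−4r) = (11.46939 − 1)/44.10433 = 0.237378
r = −ln(0.237378)/4 = 1.4381/4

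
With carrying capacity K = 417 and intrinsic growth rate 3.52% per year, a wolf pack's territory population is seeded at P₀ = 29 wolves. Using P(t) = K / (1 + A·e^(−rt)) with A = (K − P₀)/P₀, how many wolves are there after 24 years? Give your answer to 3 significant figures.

A = (417 − 29)/29 = 13.37931
P(24) = 417 / (1 + 13.37931·e^(−0.0352·24)) = 417 / (1 + 13.37931·0.429643)
= 417 / 6.74833 ≈ 61.79

≈ 61.8 wolves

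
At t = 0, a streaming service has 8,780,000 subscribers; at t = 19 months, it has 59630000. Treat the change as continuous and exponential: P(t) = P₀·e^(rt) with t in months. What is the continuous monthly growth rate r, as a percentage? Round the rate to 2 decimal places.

59630000 = 8780000 · e^(r·19)
e^(19r) = 59630000/8780000 = 6.79157
r = ln(6.79157) / 19 = 1.91568 / 19

r ≈ 10.08% per month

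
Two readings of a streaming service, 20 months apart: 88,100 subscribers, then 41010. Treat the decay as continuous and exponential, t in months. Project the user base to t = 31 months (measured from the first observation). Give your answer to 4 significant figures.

≈ 26,930 subscribers

r = ln(41010/88100) / 20 ≈ -0.038233 per month
P(31) = 88100 · e^(-0.038233·31) = 88100 · 0.30568 ≈ 26930.37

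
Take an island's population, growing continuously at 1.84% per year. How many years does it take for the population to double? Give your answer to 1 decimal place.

doubling time ≈ 37.7 years

doubling time = ln(2) / |r| = 0.69315 / 0.0184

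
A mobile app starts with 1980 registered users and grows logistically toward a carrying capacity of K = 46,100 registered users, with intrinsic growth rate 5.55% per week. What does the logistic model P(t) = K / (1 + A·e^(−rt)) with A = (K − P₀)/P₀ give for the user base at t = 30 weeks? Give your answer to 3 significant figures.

≈ 8,840 registered users

A = (46100 − 1980)/1980 = 22.28283
P(30) = 46100 / (1 + 22.28283·e^(−0.0555·30)) = 46100 / (1 + 22.28283·0.189191)
= 46100 / 5.2157 ≈ 8838.69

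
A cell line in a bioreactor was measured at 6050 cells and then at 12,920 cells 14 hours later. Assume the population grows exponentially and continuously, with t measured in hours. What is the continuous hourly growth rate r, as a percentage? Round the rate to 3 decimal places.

r ≈ 5.419% per hour

12920 = 6050 · e^(r·14)
e^(14r) = 12920/6050 = 2.13554
r = ln(2.13554) / 14 = 0.75872 / 14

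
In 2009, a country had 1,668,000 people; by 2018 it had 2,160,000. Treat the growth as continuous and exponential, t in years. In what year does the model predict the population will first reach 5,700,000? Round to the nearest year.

year 2052

r = ln(2160000/1668000) / 9 = 0.25848/9 ≈ 0.02872 per year
t = ln(5700000/1668000) / r = 1.22884/0.02872 ≈ 42.79 years after 2009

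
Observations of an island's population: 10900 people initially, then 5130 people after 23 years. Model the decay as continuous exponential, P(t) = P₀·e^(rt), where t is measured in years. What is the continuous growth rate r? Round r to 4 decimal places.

r ≈ -0.0328 per year

5130 = 10900 · e^(r·23)
e^(23r) = 5130/10900 = 0.47064
r = ln(0.47064) / 23 = -0.75366 / 23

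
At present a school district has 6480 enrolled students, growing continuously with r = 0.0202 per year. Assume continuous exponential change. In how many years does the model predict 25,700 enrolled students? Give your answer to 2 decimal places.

25700 = 6480 · e^(0.0202·t)
t = ln(25700/6480) / 0.0202 = ln(3.96605) / 0.0202 = 1.37777 / 0.0202

t ≈ 68.21 years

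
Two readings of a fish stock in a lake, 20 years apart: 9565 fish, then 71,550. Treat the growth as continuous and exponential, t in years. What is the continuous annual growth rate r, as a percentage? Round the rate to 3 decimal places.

r ≈ 10.061% per year

71550 = 9565 · e^(r·20)
e^(20r) = 71550/9565 = 7.4804
r = ln(7.4804) / 20 = 2.01229 / 20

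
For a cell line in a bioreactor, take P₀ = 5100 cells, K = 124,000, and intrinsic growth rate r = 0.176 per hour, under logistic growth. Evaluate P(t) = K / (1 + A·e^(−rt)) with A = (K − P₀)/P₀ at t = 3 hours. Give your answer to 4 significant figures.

A = (124000 − 5100)/5100 = 23.31373
P(3) = 124000 / (1 + 23.31373·e^(−0.176·3)) = 124000 / (1 + 23.31373·0.589783)
= 124000 / 14.75005 ≈ 8406.75

≈ 8,407 cells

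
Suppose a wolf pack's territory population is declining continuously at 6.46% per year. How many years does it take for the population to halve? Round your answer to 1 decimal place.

half-life ≈ 10.7 years

half-life = ln(2) / |r| = 0.69315 / 0.0646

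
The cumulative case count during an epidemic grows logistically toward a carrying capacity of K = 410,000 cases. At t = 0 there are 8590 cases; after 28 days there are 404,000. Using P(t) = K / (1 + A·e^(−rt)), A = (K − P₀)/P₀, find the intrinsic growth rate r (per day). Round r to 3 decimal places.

A = (410000 − 8590)/8590 = 46.72992
404000 = 410000/(1 + 46.72992·e^(−r·28)) → e^(−28r) = (1.01485 − 1)/46.72992 = 0.000318
r = −ln(0.000318)/28 = 8.05404/28

r ≈ 0.288 per day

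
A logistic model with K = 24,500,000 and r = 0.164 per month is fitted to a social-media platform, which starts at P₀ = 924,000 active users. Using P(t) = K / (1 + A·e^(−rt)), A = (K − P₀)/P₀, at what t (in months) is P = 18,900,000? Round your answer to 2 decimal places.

t ≈ 27.17 months

A = (24500000 − 924000)/924000 = 25.51515
18900000 = 24500000/(1 + 25.51515·e^(−0.164t)) → 1 + 25.51515·e^(−0.164t) = 1.2963
e^(−0.164t) = 0.011613 → t = ln(86.11364)/0.164 = 4.45567/0.164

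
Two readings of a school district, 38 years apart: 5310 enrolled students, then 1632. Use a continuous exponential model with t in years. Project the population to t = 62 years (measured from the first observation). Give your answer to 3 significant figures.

≈ 775 enrolled students

r = ln(1632/5310) / 38 ≈ -0.031047 per year
P(62) = 5310 · e^(-0.031047·62) = 5310 · 0.14589 ≈ 774.67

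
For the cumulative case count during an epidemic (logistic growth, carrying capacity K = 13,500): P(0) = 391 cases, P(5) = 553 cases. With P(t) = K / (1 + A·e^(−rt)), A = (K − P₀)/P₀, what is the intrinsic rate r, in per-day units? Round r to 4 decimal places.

A = (13500 − 391)/391 = 33.52685
553 = 13500/(1 + 33.52685·e^(−r·5)) → e^(−5r) = (24.4123 − 1)/33.52685 = 0.698315
r = −ln(0.698315)/5 = 0.35909/5

r ≈ 0.0718 per day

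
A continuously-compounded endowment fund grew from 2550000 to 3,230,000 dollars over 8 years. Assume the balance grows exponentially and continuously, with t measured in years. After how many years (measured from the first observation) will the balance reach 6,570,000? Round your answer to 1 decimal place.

t ≈ 32.0 years

r = ln(3230000/2550000) / 8 ≈ 0.029549 per year
t = ln(6570000/2550000) / r = 0.94642 / 0.029549 ≈ 32.029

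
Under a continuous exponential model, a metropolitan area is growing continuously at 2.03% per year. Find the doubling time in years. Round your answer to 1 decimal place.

doubling time ≈ 34.1 years

doubling time = ln(2) / |r| = 0.69315 / 0.0203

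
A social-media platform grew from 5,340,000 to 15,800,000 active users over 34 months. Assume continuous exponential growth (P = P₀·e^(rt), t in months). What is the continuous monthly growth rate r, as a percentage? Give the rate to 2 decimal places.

15800000 = 5340000 · e^(r·34)
e^(34r) = 15800000/5340000 = 2.9588
r = ln(2.9588) / 34 = 1.08478 / 34

r ≈ 3.19% per month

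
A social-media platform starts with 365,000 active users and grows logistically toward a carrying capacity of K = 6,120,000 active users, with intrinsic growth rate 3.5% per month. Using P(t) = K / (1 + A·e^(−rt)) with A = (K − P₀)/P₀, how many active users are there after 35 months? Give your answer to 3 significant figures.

A = (6120000 − 365000)/365000 = 15.76712
P(35) = 6120000 / (1 + 15.76712·e^(−0.035·35)) = 6120000 / (1 + 15.76712·0.293758)
= 6120000 / 5.63171 ≈ 1086702.94

≈ 1,090,000 active users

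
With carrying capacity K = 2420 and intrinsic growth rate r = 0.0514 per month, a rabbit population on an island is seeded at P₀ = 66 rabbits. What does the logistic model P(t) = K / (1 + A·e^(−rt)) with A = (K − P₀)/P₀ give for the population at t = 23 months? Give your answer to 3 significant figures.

A = (2420 − 66)/66 = 35.66667
P(23) = 2420 / (1 + 35.66667·e^(−0.0514·23)) = 2420 / (1 + 35.66667·0.306603)
= 2420 / 11.93552 ≈ 202.76

≈ 203 rabbits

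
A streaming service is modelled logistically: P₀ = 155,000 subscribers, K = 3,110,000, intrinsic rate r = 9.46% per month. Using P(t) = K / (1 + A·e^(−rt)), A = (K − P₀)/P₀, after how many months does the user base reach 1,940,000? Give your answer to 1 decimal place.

t ≈ 36.5 months

A = (3110000 − 155000)/155000 = 19.06452
1940000 = 3110000/(1 + 19.06452·e^(−0.0946t)) → 1 + 19.06452·e^(−0.0946t) = 1.60309
e^(−0.0946t) = 0.031634 → t = ln(31.61125)/0.0946 = 3.45351/0.0946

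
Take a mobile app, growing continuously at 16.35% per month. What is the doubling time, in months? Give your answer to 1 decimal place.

doubling time ≈ 4.2 months

doubling time = ln(2) / |r| = 0.69315 / 0.1635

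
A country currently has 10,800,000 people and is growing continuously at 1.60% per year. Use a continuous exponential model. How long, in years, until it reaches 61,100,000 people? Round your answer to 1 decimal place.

61100000 = 10800000 · e^(0.016·t)
t = ln(61100000/10800000) / 0.016 = ln(5.65741) / 0.016 = 1.73297 / 0.016

t ≈ 108.3 years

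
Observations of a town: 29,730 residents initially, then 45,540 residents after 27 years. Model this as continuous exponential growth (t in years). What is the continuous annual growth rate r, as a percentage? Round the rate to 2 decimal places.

r ≈ 1.58% per year

45540 = 29730 · e^(r·27)
e^(27r) = 45540/29730 = 1.53179
r = ln(1.53179) / 27 = 0.42643 / 27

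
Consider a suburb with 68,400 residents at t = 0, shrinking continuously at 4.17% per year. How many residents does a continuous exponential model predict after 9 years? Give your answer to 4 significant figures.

≈ 47,000 residents

P(9) = 68400 · e^(-0.0417·9) = 68400 · e^(-0.3753)
= 68400 · 0.68708 ≈ 46996.49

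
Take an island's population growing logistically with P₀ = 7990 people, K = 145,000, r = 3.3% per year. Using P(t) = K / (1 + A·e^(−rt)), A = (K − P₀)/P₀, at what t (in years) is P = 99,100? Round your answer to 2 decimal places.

A = (145000 − 7990)/7990 = 17.14768
99100 = 145000/(1 + 17.14768·e^(−0.033t)) → 1 + 17.14768·e^(−0.033t) = 1.46317
e^(−0.033t) = 0.027011 → t = ln(37.02256)/0.033 = 3.61153/0.033

t ≈ 109.44 years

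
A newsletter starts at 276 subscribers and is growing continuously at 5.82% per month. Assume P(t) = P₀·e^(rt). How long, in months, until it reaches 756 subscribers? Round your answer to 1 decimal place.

756 = 276 · e^(0.0582·t)
t = ln(756/276) / 0.0582 = ln(2.73913) / 0.0582 = 1.00764 / 0.0582

t ≈ 17.3 months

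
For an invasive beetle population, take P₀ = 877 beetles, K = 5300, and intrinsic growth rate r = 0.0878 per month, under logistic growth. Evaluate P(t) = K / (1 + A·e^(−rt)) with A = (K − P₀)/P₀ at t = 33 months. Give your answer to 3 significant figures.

≈ 4,150 beetles

A = (5300 − 877)/877 = 5.04333
P(33) = 5300 / (1 + 5.04333·e^(−0.0878·33)) = 5300 / (1 + 5.04333·0.055166)
= 5300 / 1.27822 ≈ 4146.38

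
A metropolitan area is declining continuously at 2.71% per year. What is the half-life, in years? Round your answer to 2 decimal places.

half-life = ln(2) / |r| = 0.69315 / 0.0271

half-life ≈ 25.58 years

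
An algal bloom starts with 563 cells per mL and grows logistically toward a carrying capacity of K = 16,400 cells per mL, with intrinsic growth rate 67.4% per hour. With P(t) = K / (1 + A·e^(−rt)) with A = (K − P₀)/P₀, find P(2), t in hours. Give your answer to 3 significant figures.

A = (16400 − 563)/563 = 28.12966
P(2) = 16400 / (1 + 28.12966·e^(−0.674·2)) = 16400 / (1 + 28.12966·0.259759)
= 16400 / 8.30694 ≈ 1974.25

≈ 1,970 cells per mL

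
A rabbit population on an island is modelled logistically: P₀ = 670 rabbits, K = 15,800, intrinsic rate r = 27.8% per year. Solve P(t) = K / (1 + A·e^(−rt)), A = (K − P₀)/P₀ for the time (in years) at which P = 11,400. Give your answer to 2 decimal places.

A = (15800 − 670)/670 = 22.58209
11400 = 15800/(1 + 22.58209·e^(−0.278t)) → 1 + 22.58209·e^(−0.278t) = 1.38596
e^(−0.278t) = 0.017092 → t = ln(58.50814)/0.278 = 4.06917/0.278

t ≈ 14.64 years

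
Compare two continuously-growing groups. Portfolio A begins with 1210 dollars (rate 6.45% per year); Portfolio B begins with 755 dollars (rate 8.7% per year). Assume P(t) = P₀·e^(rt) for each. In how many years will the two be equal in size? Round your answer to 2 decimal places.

1210·e^(0.0645t) = 755·e^(0.087t)
1210/755 = e^((0.087 − 0.0645)t) → ln(1.60265) = 0.0225·t
t = 0.47166 / 0.0225

t ≈ 20.96 years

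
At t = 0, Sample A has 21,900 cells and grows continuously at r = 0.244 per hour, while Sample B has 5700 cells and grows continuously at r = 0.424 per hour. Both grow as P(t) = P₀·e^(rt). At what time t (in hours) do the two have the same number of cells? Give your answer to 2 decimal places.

21900·e^(0.244t) = 5700·e^(0.424t)
21900/5700 = e^((0.424 − 0.244)t) → ln(3.84211) = 0.18·t
t = 1.34602 / 0.18

t ≈ 7.48 hours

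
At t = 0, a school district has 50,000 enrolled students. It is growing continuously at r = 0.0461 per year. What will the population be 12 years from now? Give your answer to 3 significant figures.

P(12) = 50000 · e^(0.0461·12) = 50000 · e^(0.5532)
= 50000 · 1.73881 ≈ 86940.42

≈ 86,900 enrolled students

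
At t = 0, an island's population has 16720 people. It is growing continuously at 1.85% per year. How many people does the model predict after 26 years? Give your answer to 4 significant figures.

≈ 27,050 people

P(26) = 16720 · e^(0.0185·26) = 16720 · e^(0.481)
= 16720 · 1.61769 ≈ 27047.8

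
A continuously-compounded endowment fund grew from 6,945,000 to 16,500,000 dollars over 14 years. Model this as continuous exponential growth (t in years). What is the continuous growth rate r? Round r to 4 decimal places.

16500000 = 6945000 · e^(r·14)
e^(14r) = 16500000/6945000 = 2.37581
r = ln(2.37581) / 14 = 0.86534 / 14

r ≈ 0.0618 per year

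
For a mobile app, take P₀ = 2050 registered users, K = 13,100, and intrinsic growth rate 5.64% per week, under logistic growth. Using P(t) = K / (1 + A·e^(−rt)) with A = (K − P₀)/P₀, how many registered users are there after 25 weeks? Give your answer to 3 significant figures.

A = (13100 − 2050)/2050 = 5.39024
P(25) = 13100 / (1 + 5.39024·e^(−0.0564·25)) = 13100 / (1 + 5.39024·0.244143)
= 13100 / 2.31599 ≈ 5656.32

≈ 5,660 registered users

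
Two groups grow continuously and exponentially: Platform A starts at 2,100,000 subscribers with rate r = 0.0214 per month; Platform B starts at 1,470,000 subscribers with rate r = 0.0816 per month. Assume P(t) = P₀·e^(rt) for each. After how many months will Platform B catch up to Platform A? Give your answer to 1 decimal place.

t ≈ 5.9 months

2100000·e^(0.0214t) = 1470000·e^(0.0816t)
2100000/1470000 = e^((0.0816 − 0.0214)t) → ln(1.42857) = 0.0602·t
t = 0.35667 / 0.0602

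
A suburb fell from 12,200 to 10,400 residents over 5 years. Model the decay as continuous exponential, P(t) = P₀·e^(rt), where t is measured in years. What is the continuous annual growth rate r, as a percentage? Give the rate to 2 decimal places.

10400 = 12200 · e^(r·5)
e^(5r) = 10400/12200 = 0.85246
r = ln(0.85246) / 5 = -0.15963 / 5

r ≈ -3.19% per year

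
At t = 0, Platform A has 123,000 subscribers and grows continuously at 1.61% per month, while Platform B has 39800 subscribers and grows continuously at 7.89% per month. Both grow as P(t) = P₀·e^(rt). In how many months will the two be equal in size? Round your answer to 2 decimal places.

123000·e^(0.0161t) = 39800·e^(0.0789t)
123000/39800 = e^((0.0789 − 0.0161)t) → ln(3.09045) = 0.0628·t
t = 1.12832 / 0.0628

t ≈ 17.97 months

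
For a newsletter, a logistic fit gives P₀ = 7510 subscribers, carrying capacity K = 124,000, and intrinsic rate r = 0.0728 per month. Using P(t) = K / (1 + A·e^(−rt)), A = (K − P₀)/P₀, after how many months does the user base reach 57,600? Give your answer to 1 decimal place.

A = (124000 − 7510)/7510 = 15.51132
57600 = 124000/(1 + 15.51132·e^(−0.0728t)) → 1 + 15.51132·e^(−0.0728t) = 2.15278
e^(−0.0728t) = 0.074318 → t = ln(13.4556)/0.0728 = 2.5994/0.0728

t ≈ 35.7 months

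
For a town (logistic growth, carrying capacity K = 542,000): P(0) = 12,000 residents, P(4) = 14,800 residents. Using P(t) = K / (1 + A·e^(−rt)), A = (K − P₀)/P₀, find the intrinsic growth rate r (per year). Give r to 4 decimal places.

r ≈ 0.0538 per year

A = (542000 − 12000)/12000 = 44.16667
14800 = 542000/(1 + 44.16667·e^(−r·4)) → e^(−4r) = (36.62162 − 1)/44.16667 = 0.806527
r = −ln(0.806527)/4 = 0.21502/4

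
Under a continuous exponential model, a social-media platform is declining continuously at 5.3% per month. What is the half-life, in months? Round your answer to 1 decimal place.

half-life = ln(2) / |r| = 0.69315 / 0.053

half-life ≈ 13.1 months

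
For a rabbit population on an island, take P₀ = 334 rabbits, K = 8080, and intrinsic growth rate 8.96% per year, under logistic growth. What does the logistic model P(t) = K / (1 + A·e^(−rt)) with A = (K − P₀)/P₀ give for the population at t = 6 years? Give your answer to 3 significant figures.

≈ 555 rabbits

A = (8080 − 334)/334 = 23.19162
P(6) = 8080 / (1 + 23.19162·e^(−0.0896·6)) = 8080 / (1 + 23.19162·0.584149)
= 8080 / 14.54735 ≈ 555.43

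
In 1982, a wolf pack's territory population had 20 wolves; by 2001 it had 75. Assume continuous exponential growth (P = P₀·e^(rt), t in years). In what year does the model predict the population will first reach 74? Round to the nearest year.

r = ln(75/20) / 19 = 1.32176/19 ≈ 0.069566 per year
t = ln(74/20) / r = 1.30833/0.069566 ≈ 18.81 years after 1982

year 2001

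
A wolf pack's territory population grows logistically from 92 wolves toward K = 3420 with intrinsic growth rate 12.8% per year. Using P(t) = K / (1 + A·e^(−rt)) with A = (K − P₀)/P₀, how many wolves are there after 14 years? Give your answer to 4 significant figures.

≈ 486.7 wolves

A = (3420 − 92)/92 = 36.17391
P(14) = 3420 / (1 + 36.17391·e^(−0.128·14)) = 3420 / (1 + 36.17391·0.166627)
= 3420 / 7.02754 ≈ 486.66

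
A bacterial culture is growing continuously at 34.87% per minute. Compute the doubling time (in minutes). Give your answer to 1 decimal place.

doubling time ≈ 2.0 minutes

doubling time = ln(2) / |r| = 0.69315 / 0.3487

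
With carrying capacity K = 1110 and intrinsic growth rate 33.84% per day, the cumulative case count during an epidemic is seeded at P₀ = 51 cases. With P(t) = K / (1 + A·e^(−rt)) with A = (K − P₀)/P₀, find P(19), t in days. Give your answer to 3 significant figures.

≈ 1,070 cases

A = (1110 − 51)/51 = 20.76471
P(19) = 1110 / (1 + 20.76471·e^(−0.3384·19)) = 1110 / (1 + 20.76471·0.001613)
= 1110 / 1.0335 ≈ 1074.03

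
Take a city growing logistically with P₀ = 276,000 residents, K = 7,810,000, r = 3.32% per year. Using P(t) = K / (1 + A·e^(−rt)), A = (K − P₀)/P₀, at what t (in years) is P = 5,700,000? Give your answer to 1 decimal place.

t ≈ 129.5 years

A = (7810000 − 276000)/276000 = 27.2971
5700000 = 7810000/(1 + 27.2971·e^(−0.0332t)) → 1 + 27.2971·e^(−0.0332t) = 1.37018
e^(−0.0332t) = 0.013561 → t = ln(73.74098)/0.0332 = 4.30056/0.0332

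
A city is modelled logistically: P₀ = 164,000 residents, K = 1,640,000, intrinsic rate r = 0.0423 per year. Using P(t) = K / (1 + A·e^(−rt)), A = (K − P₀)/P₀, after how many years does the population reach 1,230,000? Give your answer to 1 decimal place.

t ≈ 77.9 years

A = (1640000 − 164000)/164000 = 9
1230000 = 1640000/(1 + 9·e^(−0.0423t)) → 1 + 9·e^(−0.0423t) = 1.33333
e^(−0.0423t) = 0.037037 → t = ln(27)/0.0423 = 3.29584/0.0423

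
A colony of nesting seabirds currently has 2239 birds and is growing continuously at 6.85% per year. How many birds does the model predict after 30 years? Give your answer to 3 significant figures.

≈ 17,500 birds

P(30) = 2239 · e^(0.0685·30) = 2239 · e^(2.055)
= 2239 · 7.80684 ≈ 17479.51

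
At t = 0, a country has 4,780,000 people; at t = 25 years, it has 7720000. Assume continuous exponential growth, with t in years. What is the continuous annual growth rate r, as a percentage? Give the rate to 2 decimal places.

r ≈ 1.92% per year

7720000 = 4780000 · e^(r·25)
e^(25r) = 7720000/4780000 = 1.61506
r = ln(1.61506) / 25 = 0.47937 / 25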